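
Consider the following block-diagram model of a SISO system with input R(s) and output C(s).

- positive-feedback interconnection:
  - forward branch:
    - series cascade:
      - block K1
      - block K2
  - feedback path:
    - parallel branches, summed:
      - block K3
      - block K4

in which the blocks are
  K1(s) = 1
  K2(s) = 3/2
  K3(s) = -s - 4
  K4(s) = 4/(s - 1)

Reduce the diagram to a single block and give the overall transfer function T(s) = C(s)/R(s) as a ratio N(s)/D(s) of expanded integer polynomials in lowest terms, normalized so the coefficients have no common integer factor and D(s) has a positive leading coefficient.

[1] combine K1, K2 in series gives 3/2
[2] reduce the parallel group K3, K4 gives (-s^2 - 3*s + 8)/(s - 1)
[3] close the feedback loop around (K1*K2), (K3+K4); the result is T(s) itself (integer coefficients, no common factor, positive leading denominator coefficient)

Answer: (3*s - 3)/(3*s^2 + 11*s - 26)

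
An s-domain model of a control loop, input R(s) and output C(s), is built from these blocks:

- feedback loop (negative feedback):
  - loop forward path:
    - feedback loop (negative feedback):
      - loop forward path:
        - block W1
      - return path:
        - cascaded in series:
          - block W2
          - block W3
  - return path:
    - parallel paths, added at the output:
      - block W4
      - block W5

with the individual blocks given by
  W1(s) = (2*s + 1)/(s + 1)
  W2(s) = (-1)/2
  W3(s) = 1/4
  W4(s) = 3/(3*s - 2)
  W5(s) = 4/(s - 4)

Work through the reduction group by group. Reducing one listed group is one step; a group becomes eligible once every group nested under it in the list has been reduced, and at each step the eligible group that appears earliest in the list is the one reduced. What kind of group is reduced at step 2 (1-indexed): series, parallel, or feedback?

Step 1. multiply W2, W3 (series)
Step 2. close the feedback loop around W1, (W2*W3)
Step 3. reduce the parallel group W4, W5
Step 4. feedback reduction of [W1/(1+W1*(W2*W3))], (W4+W5)
The group at step 2 is a feedback group.

Hence the answer: feedback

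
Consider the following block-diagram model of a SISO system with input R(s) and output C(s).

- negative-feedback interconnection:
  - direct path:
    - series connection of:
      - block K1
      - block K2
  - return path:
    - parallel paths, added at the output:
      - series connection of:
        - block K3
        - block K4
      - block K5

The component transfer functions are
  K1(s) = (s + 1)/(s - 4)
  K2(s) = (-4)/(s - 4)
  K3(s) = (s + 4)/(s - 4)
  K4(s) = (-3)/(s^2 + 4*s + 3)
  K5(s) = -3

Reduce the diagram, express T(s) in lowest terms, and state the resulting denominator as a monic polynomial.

(1) reduce the series chain K1, K2 gives (-4*s - 4)/(s^2 - 8*s + 16)
(2) series reduction of K3, K4 gives (-3*s - 12)/(s^3 - 13*s - 12)
(3) add (K3*K4), K5 (parallel) gives (-3*s^3 + 36*s + 24)/(s^3 - 13*s - 12)
(4) reduce the feedback loop with forward (K1*K2) and return ((K3*K4)+K5) gives (-4*s^3 + 52*s + 48)/(s^4 + 3*s^3 + 12*s^2 - 64*s - 288)
The result of step 4 is T(s) in lowest terms. Its denominator already has leading coefficient 1, so it is monic as it stands.

Answer: s^4 + 3*s^3 + 12*s^2 - 64*s - 288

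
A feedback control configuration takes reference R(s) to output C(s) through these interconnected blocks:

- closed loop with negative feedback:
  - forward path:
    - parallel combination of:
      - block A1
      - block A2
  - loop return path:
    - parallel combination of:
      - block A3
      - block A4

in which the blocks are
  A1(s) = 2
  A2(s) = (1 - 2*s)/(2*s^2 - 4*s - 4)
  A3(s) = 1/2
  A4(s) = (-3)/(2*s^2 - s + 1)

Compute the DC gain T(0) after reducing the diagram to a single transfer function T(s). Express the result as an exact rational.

First reduce the diagram to T(s).

Step 1: parallel reduction of A1, A2: (4*s^2 - 10*s - 7)/(2*s^2 - 4*s - 4)
Step 2: reduce the parallel group A3, A4: (2*s^2 - s - 5)/(4*s^2 - 2*s + 2)
Step 3: collapse the loop ((A1+A2) forward, (A3+A4) return): (16*s^4 - 48*s^3 - 6*s - 14)/(16*s^4 - 44*s^3 - 28*s^2 + 57*s + 27)
Step 3 gives the overall T(s). Then T(0) = -14/27.

Answer: -14/27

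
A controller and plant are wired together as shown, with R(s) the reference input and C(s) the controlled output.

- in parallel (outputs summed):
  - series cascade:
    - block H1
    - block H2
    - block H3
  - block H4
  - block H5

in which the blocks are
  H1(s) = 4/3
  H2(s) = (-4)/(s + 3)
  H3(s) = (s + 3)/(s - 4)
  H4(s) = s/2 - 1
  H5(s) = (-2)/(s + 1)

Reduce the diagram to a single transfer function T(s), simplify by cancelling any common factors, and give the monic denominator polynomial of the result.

[1] combine H1, H2, H3 in series -> (-16)/(3*s - 12)
[2] parallel reduction of (H1*H2*H3), H4, H5 -> (3*s^3 - 15*s^2 - 38*s + 40)/(6*s^2 - 18*s - 24)
No further cancellation is possible in the step-2 result, so that is T(s). Its denominator becomes monic after dividing by the leading coefficient 6.

Therefore the answer is s^2 - 3*s - 4.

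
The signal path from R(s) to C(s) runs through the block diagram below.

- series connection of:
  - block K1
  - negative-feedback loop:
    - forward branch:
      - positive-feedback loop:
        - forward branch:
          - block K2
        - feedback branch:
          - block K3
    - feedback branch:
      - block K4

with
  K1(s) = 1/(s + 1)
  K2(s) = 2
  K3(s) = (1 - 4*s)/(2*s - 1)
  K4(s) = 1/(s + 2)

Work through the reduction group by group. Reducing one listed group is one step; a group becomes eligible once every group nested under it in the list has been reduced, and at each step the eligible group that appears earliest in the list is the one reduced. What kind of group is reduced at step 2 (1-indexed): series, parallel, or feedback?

1. feedback reduction of K2, K3
2. collapse the loop ([K2/(1-K2*K3)] forward, K4 return)
3. reduce the series chain K1, [[K2/(1-K2*K3)]/(1+[K2/(1-K2*K3)]*K4)]
So the answer for step 2 is feedback.

Final answer: feedback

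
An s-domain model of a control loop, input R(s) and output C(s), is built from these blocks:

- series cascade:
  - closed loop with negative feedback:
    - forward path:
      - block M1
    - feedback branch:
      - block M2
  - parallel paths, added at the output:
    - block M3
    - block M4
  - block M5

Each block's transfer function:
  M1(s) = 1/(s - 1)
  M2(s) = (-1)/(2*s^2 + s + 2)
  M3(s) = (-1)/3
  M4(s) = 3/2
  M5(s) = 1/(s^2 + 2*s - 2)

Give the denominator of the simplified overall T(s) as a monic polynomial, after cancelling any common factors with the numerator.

Answer: s^5 + 3*s^4/2 - 5*s^3/2 + s^2/2 - 4*s + 3

Working:
Step 1: reduce the feedback loop with forward M1 and return M2 = (2*s^2 + s + 2)/(2*s^3 - s^2 + s - 3)
Step 2: sum the parallel branches M3, M4 = 7/6
Step 3: reduce the series chain [M1/(1+M1*M2)], (M3+M4), M5 = (14*s^2 + 7*s + 14)/(12*s^5 + 18*s^4 - 30*s^3 + 6*s^2 - 48*s + 36)
T(s) is the step-3 result (common factors already cancelled). Leading coefficient of the denominator: 12. Divide through by 12 for the monic polynomial.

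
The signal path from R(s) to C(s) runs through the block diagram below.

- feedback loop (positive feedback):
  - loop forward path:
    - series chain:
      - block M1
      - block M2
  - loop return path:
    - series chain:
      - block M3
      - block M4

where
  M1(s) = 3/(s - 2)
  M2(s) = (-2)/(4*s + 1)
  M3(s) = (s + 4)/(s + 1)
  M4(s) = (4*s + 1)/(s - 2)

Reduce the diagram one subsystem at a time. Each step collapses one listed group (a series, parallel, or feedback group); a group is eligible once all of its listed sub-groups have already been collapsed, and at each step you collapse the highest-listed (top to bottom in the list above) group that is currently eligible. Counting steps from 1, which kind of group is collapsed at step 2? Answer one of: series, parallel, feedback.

Step 1: series reduction of M1, M2
Step 2: combine M3, M4 in series
Step 3: apply the feedback formula to (M1*M2), (M3*M4)
At step 2 the group reduced is series.

Final answer: series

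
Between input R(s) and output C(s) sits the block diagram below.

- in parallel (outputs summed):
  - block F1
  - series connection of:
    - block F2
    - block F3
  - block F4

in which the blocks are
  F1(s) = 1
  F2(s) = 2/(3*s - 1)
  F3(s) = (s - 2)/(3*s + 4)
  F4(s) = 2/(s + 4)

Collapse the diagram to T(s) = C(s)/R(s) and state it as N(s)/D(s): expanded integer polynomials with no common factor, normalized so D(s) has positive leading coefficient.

Step 1: combine F2, F3 in series = (2*s - 4)/(9*s^2 + 9*s - 4)
Step 2: parallel reduction of F1, (F2*F3), F4, which is the overall transfer function T(s) = C(s)/R(s) in lowest terms

Hence the answer: (9*s^3 + 65*s^2 + 54*s - 40)/(9*s^3 + 45*s^2 + 32*s - 16)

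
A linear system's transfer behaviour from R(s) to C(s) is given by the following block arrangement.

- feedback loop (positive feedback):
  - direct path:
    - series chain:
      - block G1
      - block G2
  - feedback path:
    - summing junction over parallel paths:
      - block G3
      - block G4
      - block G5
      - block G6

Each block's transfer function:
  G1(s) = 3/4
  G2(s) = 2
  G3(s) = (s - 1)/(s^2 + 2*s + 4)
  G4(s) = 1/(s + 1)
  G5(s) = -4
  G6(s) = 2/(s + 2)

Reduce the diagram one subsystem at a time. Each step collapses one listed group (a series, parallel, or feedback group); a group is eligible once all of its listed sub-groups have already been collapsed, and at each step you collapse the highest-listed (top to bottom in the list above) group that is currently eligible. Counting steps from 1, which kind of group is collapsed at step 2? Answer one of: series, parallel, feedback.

Step 1. multiply G1, G2 (series)
Step 2. add G3, G4, G5, G6 (parallel)
Step 3. reduce the feedback loop with forward (G1*G2) and return (G3+G4+G5+G6)
Step 2: parallel.

Hence the answer: parallel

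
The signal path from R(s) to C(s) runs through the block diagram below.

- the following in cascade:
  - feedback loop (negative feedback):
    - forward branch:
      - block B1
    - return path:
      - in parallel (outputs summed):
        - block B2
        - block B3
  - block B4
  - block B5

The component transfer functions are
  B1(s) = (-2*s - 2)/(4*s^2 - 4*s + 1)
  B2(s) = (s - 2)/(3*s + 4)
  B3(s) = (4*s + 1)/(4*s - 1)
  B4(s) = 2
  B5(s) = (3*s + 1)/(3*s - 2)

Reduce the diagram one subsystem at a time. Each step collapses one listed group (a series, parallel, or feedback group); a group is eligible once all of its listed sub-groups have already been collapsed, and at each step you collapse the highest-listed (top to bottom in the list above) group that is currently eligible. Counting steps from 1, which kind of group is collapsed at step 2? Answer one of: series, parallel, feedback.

Reducing step by step:

Step 1: reduce the parallel group B2, B3
Step 2: reduce the feedback loop with forward B1 and return (B2+B3)
Step 3: cascade [B1/(1+B1*(B2+B3))], B4, B5
At step 2 the group reduced is feedback.

Answer: feedback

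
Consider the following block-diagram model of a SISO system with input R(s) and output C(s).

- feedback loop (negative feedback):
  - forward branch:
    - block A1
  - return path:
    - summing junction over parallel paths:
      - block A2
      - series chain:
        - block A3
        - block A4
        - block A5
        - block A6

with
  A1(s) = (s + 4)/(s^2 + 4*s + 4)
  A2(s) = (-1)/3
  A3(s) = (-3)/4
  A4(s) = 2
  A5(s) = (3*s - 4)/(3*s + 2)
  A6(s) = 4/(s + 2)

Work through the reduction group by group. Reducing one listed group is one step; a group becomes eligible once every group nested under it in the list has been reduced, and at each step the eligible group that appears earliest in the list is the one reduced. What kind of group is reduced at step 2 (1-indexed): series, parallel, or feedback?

Step 1 - cascade A3, A4, A5, A6
Step 2 - reduce the parallel group A2, (A3*A4*A5*A6)
Step 3 - reduce the feedback loop with forward A1 and return (A2+(A3*A4*A5*A6))
At step 2 the group reduced is parallel.

Hence the answer: parallel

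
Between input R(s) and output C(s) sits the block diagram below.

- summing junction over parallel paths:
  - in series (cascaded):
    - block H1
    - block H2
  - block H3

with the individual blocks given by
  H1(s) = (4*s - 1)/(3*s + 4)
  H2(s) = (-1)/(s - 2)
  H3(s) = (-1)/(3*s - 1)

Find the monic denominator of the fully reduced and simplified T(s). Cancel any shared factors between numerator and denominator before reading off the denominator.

Answer: s^3 - s^2 - 22*s/9 + 8/9

Working:
Step 1 - combine H1, H2 in series gives (1 - 4*s)/(3*s^2 - 2*s - 8)
Step 2 - add (H1*H2), H3 (parallel) gives (-15*s^2 + 9*s + 7)/(9*s^3 - 9*s^2 - 22*s + 8)
That last expression is T(s), already simplified. Scaling its denominator by 1/9 (the reciprocal of the leading coefficient) yields the monic denominator.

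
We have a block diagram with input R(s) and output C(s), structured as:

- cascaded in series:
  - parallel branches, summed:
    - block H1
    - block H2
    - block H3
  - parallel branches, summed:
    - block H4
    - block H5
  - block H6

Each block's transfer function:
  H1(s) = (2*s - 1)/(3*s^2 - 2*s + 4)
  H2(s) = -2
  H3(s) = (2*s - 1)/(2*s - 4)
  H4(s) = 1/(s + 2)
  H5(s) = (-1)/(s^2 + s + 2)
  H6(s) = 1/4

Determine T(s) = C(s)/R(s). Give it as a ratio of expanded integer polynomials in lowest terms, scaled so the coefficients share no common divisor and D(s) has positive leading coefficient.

Reducing step by step:

1. add H1, H2, H3 (parallel) = (-6*s^3 + 29*s^2 - 32*s + 32)/(6*s^3 - 16*s^2 + 16*s - 16)
2. parallel reduction of H4, H5 = s^2/(s^3 + 3*s^2 + 4*s + 4)
3. cascade (H1+H2+H3), (H4+H5), H6, which is the overall transfer function T(s) = C(s)/R(s) in lowest terms

Answer: (-6*s^5 + 29*s^4 - 32*s^3 + 32*s^2)/(24*s^6 + 8*s^5 - 32*s^4 - 32*s^3 - 192*s^2 - 256)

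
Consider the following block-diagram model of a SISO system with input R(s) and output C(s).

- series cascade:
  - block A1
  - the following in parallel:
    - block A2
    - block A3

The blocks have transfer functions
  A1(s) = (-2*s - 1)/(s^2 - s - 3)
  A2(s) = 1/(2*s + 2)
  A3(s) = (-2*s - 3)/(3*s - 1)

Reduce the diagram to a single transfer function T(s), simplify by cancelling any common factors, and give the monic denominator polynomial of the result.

Reducing step by step:

Step 1: parallel reduction of A2, A3: (-4*s^2 - 7*s - 7)/(6*s^2 + 4*s - 2)
Step 2: multiply A1, (A2+A3) (series): (8*s^3 + 18*s^2 + 21*s + 7)/(6*s^4 - 2*s^3 - 24*s^2 - 10*s + 6)
T(s) is the step-2 result (common factors already cancelled). Leading coefficient of the denominator: 6. Divide through by 6 for the monic polynomial.

Answer: s^4 - s^3/3 - 4*s^2 - 5*s/3 + 1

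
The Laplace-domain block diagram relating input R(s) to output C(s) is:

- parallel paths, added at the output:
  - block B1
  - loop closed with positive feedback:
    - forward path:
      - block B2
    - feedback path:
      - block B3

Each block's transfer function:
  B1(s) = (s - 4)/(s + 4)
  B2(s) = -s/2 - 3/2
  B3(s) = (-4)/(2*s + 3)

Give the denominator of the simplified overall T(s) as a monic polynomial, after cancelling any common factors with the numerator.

Reducing step by step:

1. reduce the feedback loop with forward B2 and return B3: s^2/3 + 3*s/2 + 3/2
2. sum the parallel branches B1, [B2/(1-B2*B3)]: (2*s^3 + 17*s^2 + 51*s + 12)/(6*s + 24)
That last expression is T(s), already simplified. Scaling its denominator by 1/6 (the reciprocal of the leading coefficient) yields the monic denominator.

Answer: s + 4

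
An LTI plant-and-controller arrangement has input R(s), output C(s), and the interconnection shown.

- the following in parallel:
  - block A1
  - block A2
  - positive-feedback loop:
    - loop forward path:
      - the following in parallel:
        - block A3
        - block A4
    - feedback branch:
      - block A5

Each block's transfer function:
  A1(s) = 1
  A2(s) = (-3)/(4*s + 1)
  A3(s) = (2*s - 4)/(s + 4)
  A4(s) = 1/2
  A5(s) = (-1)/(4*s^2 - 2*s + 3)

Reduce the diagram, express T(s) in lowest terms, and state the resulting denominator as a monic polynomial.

The answer is s^4 + 15*s^3/4 + s^2/4 + 75*s/32 + 5/8.

Reasoning:
[1] add A3, A4 (parallel) gives (5*s - 4)/(2*s + 8)
[2] apply the feedback formula to (A3+A4), A5 gives (20*s^3 - 26*s^2 + 23*s - 12)/(8*s^3 + 28*s^2 - 5*s + 20)
[3] reduce the parallel group A1, A2, [(A3+A4)/(1-(A3+A4)*A5)] gives (112*s^4 + 12*s^3 - 10*s^2 + 65*s - 52)/(32*s^4 + 120*s^3 + 8*s^2 + 75*s + 20)
Step 3 gives the fully reduced T(s), with no common factor left to cancel. The denominator's leading coefficient is 32, so divide each of its coefficients by 32 to get the monic form.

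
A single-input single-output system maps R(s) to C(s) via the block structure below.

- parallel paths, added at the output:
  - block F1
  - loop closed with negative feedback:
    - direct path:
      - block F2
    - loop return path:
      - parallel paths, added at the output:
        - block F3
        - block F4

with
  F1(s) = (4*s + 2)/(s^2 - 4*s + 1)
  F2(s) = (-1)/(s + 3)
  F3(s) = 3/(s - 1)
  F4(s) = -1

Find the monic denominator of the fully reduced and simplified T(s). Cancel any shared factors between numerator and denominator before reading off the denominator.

1. sum the parallel branches F3, F4 = (4 - s)/(s - 1)
2. feedback reduction of F2, (F3+F4) = (1 - s)/(s^2 + 3*s - 7)
3. reduce the parallel group F1, [F2/(1+F2*(F3+F4))] = (3*s^3 + 19*s^2 - 27*s - 13)/(s^4 - s^3 - 18*s^2 + 31*s - 7)
Step 3 gives the fully reduced T(s), with no common factor left to cancel. The denominator is already monic (leading coefficient 1).

Therefore the answer is s^4 - s^3 - 18*s^2 + 31*s - 7.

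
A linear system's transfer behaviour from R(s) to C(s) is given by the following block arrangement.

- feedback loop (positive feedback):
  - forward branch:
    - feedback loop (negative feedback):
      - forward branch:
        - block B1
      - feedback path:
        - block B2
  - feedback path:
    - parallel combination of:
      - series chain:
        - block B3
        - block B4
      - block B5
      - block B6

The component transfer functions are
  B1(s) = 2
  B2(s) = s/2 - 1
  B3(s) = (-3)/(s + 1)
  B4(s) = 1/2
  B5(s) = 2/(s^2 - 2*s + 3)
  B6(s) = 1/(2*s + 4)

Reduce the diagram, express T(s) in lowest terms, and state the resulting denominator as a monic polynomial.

Step 1. feedback reduction of B1, B2: 2/(s - 1)
Step 2. cascade B3, B4: (-3)/(2*s + 2)
Step 3. sum the parallel branches (B3*B4), B5, B6: (-2*s^3 + 3*s^2 + 16*s - 7)/(2*s^4 + 2*s^3 - 2*s^2 + 10*s + 12)
Step 4. reduce the feedback loop with forward [B1/(1+B1*B2)] and return ((B3*B4)+B5+B6): (2*s^4 + 2*s^3 - 2*s^2 + 10*s + 12)/(s^5 + 3*s^2 - 15*s + 1)
Step 4 gives the fully reduced T(s), with no common factor left to cancel. The denominator is already monic (leading coefficient 1).

Hence the answer: s^5 + 3*s^2 - 15*s + 1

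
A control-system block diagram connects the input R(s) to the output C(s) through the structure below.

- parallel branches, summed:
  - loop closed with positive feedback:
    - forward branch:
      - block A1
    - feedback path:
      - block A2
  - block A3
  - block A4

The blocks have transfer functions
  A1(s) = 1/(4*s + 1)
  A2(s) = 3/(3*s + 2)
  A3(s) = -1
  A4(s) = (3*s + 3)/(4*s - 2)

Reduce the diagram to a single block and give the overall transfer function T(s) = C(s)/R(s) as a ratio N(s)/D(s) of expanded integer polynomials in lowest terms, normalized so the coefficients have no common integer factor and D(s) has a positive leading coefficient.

Step 1. close the feedback loop around A1, A2 gives (3*s + 2)/(12*s^2 + 11*s - 1)
Step 2. sum the parallel branches [A1/(1-A1*A2)], A3, A4: this yields T(s), and no further normalization is needed

Final answer: (-12*s^3 + 61*s^2 + 58*s - 9)/(48*s^3 + 20*s^2 - 26*s + 2)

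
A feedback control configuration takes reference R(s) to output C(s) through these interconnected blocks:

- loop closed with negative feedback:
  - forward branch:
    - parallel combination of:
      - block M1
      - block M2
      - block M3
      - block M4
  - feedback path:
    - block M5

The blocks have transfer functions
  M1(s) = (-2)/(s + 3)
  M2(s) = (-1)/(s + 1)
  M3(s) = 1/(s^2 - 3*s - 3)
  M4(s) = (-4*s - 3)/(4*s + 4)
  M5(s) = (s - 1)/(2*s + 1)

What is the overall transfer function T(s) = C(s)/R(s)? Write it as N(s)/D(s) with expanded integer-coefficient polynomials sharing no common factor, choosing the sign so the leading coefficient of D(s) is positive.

First reduce the diagram to T(s).

(1) reduce the parallel group M1, M2, M3, M4 -> (-4*s^4 - 15*s^3 + 68*s^2 + 184*s + 99)/(4*s^4 + 4*s^3 - 48*s^2 - 84*s - 36)
(2) reduce the feedback loop with forward (M1+M2+M3+M4) and return M5; the result is T(s) itself (integer coefficients, no common factor, positive leading denominator coefficient)

Answer: (-8*s^5 - 34*s^4 + 121*s^3 + 436*s^2 + 382*s + 99)/(4*s^5 + s^4 - 9*s^3 - 100*s^2 - 241*s - 135)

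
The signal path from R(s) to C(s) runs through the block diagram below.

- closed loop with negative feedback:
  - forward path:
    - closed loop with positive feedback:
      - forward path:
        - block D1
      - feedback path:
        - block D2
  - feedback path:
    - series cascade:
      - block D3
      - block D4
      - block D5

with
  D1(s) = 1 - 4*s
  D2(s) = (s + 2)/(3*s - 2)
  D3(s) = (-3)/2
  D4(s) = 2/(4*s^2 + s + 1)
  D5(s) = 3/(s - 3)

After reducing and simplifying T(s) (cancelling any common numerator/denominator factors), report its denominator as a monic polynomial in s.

The answer is s^5 - s^4/4 - 67*s^3/8 + 15*s^2/2 - 121*s/16 + 15/8.

Reasoning:
Step 1: apply the feedback formula to D1, D2 = (-12*s^2 + 11*s - 2)/(4*s^2 + 10*s - 4)
Step 2: reduce the series chain D3, D4, D5 = (-9)/(4*s^3 - 11*s^2 - 2*s - 3)
Step 3: collapse the loop ([D1/(1-D1*D2)] forward, (D3*D4*D5) return) = (-48*s^5 + 176*s^4 - 105*s^3 + 36*s^2 - 29*s + 6)/(16*s^5 - 4*s^4 - 134*s^3 + 120*s^2 - 121*s + 30)
No further cancellation is possible in the step-3 result, so that is T(s). Its denominator becomes monic after dividing by the leading coefficient 16.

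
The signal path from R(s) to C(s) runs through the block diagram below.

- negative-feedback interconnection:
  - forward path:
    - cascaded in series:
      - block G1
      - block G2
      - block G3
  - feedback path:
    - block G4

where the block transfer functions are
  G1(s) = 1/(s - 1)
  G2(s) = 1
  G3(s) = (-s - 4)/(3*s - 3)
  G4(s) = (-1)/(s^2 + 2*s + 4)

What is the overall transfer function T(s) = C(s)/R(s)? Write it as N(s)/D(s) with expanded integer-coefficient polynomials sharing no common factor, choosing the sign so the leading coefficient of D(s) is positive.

The answer is (-s^3 - 6*s^2 - 12*s - 16)/(3*s^4 + 3*s^2 - 17*s + 16).

Reasoning:
[1] reduce the series chain G1, G2, G3 = (-s - 4)/(3*s^2 - 6*s + 3)
[2] collapse the loop ((G1*G2*G3) forward, G4 return), which is the overall transfer function T(s) = C(s)/R(s) in lowest terms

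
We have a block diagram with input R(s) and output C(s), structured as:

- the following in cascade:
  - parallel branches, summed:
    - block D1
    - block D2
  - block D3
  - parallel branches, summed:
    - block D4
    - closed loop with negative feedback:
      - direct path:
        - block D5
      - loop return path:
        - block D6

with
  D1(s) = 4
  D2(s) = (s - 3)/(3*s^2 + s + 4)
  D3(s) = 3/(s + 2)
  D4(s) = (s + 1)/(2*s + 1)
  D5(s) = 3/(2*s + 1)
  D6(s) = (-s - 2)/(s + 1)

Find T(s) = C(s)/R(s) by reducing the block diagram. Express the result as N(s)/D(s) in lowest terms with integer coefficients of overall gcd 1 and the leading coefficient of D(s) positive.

Step 1. combine D1, D2 in parallel: (12*s^2 + 5*s + 13)/(3*s^2 + s + 4)
Step 2. close the feedback loop around D5, D6: (3*s + 3)/(2*s^2 - 5)
Step 3. add D4, [D5/(1+D5*D6)] (parallel): (2*s^3 + 8*s^2 + 4*s - 2)/(4*s^3 + 2*s^2 - 10*s - 5)
Step 4. combine (D1+D2), D3, (D4+[D5/(1+D5*D6)]) in series - this is the overall T(s), already in the required normalized form

Answer: (72*s^5 + 318*s^4 + 342*s^3 + 300*s^2 + 126*s - 78)/(12*s^6 + 34*s^5 + 8*s^4 - 41*s^3 - 79*s^2 - 110*s - 40)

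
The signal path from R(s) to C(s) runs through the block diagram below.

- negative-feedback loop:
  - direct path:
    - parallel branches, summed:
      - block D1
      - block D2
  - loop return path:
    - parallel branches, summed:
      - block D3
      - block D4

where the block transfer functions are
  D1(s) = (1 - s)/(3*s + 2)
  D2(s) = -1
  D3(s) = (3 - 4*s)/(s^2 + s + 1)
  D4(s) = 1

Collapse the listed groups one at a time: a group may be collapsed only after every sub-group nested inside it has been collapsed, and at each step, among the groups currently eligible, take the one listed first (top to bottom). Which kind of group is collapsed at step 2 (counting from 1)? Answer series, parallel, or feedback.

Reducing step by step:

Step 1. sum the parallel branches D1, D2
Step 2. reduce the parallel group D3, D4
Step 3. apply the feedback formula to (D1+D2), (D3+D4)
Step 2 collapses a parallel group.

Answer: parallel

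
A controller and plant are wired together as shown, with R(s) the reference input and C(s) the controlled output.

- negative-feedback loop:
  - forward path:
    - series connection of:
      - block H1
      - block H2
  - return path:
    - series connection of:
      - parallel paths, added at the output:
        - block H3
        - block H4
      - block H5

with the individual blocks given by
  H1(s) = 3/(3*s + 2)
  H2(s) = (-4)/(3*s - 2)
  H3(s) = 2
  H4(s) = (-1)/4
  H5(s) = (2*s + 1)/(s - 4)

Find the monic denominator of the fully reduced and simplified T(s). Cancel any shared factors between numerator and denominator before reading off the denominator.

(1) cascade H1, H2 -> (-12)/(9*s^2 - 4)
(2) sum the parallel branches H3, H4 -> 7/4
(3) multiply (H3+H4), H5 (series) -> (14*s + 7)/(4*s - 16)
(4) collapse the loop ((H1*H2) forward, ((H3+H4)*H5) return) -> (48 - 12*s)/(9*s^3 - 36*s^2 - 46*s - 5)
The result of step 4 is T(s) in lowest terms. Its denominator has leading coefficient 9; dividing the denominator through by 9 makes it monic.

Final answer: s^3 - 4*s^2 - 46*s/9 - 5/9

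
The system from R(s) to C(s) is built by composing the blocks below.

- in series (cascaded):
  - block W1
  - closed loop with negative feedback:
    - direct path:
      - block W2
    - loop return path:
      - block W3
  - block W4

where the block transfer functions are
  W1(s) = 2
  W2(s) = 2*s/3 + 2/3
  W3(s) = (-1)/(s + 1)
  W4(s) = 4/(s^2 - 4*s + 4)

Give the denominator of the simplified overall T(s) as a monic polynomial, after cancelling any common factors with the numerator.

First reduce the diagram to T(s).

[1] reduce the feedback loop with forward W2 and return W3; result 2*s + 2
[2] combine W1, [W2/(1+W2*W3)], W4 in series; result (16*s + 16)/(s^2 - 4*s + 4)
No further cancellation is possible in the step-2 result, so that is T(s). Its denominator is already monic.

Answer: s^2 - 4*s + 4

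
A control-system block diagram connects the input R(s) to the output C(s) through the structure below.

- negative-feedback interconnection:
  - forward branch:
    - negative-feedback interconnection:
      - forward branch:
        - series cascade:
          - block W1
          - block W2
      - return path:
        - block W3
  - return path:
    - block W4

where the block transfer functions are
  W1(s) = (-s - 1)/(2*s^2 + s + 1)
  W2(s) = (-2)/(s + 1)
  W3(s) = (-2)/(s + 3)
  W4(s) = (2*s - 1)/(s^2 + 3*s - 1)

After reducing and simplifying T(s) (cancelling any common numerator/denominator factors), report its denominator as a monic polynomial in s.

First reduce the diagram to T(s).

[1] series reduction of W1, W2 = 2/(2*s^2 + s + 1)
[2] apply the feedback formula to (W1*W2), W3 = (2*s + 6)/(2*s^3 + 7*s^2 + 4*s - 1)
[3] collapse the loop ([(W1*W2)/(1+(W1*W2)*W3)] forward, W4 return) = (2*s^3 + 12*s^2 + 16*s - 6)/(2*s^5 + 13*s^4 + 23*s^3 + 8*s^2 + 3*s - 5)
The result of step 3 is T(s) in lowest terms. Its denominator has leading coefficient 2; dividing the denominator through by 2 makes it monic.

Answer: s^5 + 13*s^4/2 + 23*s^3/2 + 4*s^2 + 3*s/2 - 5/2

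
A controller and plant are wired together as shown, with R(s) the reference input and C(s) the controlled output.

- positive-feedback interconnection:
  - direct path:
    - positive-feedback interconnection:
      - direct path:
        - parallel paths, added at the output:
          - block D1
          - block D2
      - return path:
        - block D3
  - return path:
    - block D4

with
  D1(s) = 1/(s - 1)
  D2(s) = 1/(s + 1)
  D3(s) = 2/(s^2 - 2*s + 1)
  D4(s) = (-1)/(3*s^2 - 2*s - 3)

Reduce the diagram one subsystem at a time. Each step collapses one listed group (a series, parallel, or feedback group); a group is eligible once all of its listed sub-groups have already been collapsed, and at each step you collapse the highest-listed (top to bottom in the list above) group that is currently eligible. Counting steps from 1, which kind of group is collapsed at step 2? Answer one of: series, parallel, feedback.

Step 1. combine D1, D2 in parallel
Step 2. apply the feedback formula to (D1+D2), D3
Step 3. close the feedback loop around [(D1+D2)/(1-(D1+D2)*D3)], D4
Step 2: feedback.

Final answer: feedback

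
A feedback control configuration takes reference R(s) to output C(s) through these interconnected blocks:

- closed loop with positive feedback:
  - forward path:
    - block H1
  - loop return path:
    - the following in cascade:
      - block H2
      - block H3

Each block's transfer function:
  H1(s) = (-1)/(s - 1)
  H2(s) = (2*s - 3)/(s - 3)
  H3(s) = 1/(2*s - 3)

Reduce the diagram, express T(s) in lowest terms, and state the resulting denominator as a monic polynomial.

(1) reduce the series chain H2, H3 gives 1/(s - 3)
(2) apply the feedback formula to H1, (H2*H3) gives (3 - s)/(s^2 - 4*s + 4)
T(s) is the step-2 result (common factors already cancelled). Leading coefficient of the denominator: 1, so no rescaling is needed.

Hence the answer: s^2 - 4*s + 4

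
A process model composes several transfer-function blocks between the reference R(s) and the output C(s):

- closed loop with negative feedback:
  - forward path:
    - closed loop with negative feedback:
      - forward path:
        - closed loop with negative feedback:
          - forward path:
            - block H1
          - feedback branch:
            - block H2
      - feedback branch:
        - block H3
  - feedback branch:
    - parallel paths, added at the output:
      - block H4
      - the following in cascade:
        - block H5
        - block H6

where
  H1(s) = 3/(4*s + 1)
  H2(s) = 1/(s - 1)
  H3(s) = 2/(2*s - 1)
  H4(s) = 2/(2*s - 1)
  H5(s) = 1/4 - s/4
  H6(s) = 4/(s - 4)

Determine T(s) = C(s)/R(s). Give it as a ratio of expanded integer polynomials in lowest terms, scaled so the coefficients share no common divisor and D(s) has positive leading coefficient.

Reducing step by step:

Step 1. feedback reduction of H1, H2, giving (3*s - 3)/(4*s^2 - 3*s + 2)
Step 2. feedback reduction of [H1/(1+H1*H2)], H3, giving (6*s^2 - 9*s + 3)/(8*s^3 - 10*s^2 + 13*s - 8)
Step 3. reduce the series chain H5, H6, giving (1 - s)/(s - 4)
Step 4. parallel reduction of H4, (H5*H6), giving (-2*s^2 + 5*s - 9)/(2*s^2 - 9*s + 4)
Step 5. feedback reduction of [[H1/(1+H1*H2)]/(1+[H1/(1+H1*H2)]*H3)], (H4+(H5*H6)); the result is T(s) itself (integer coefficients, no common factor, positive leading denominator coefficient)

Answer: (6*s^3 - 33*s^2 + 39*s - 12)/(8*s^4 - 48*s^3 + 74*s^2 - 102*s + 59)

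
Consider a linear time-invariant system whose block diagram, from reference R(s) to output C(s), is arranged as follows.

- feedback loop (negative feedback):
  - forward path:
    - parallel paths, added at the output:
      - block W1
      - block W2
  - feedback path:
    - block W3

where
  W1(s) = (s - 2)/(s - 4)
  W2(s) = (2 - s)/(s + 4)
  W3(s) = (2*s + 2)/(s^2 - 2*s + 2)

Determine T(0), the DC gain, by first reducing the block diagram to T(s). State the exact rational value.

The answer is 1/2.

Reasoning:
Step 1. reduce the parallel group W1, W2: (8*s - 16)/(s^2 - 16)
Step 2. collapse the loop ((W1+W2) forward, W3 return): (8*s^3 - 32*s^2 + 48*s - 32)/(s^4 - 2*s^3 + 2*s^2 + 16*s - 64)
DC gain: substitute s = 0 into T(s) from step 2: T(0) = -32/(-64) = 1/2.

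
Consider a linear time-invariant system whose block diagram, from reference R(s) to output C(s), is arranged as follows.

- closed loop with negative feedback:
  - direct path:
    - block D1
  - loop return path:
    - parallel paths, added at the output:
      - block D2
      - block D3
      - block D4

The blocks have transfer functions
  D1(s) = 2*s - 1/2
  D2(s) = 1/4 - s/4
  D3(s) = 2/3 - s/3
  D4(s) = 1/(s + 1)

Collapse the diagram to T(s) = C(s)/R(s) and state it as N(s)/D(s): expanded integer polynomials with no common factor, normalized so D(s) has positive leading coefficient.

[1] sum the parallel branches D2, D3, D4; result (-7*s^2 + 4*s + 23)/(12*s + 12)
[2] apply the feedback formula to D1, (D2+D3+D4); the result is T(s) itself (integer coefficients, no common factor, positive leading denominator coefficient)

Hence the answer: (-48*s^2 - 36*s + 12)/(28*s^3 - 23*s^2 - 112*s - 1)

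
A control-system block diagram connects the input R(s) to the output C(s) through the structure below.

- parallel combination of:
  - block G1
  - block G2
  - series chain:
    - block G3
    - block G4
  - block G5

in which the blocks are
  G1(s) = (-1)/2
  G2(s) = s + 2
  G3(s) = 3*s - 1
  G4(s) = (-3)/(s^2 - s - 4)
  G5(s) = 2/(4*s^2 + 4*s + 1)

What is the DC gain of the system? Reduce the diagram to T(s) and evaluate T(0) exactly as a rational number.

Step 1 - combine G3, G4 in series: (3 - 9*s)/(s^2 - s - 4)
Step 2 - combine G1, G2, (G3*G4), G5 in parallel: (8*s^5 + 12*s^4 - 110*s^3 - 135*s^2 - 57*s - 22)/(8*s^4 - 38*s^2 - 34*s - 8)
The step-2 result is T(s). Setting s = 0: T(0) = -22/(-8) = 11/4.

Hence the answer: 11/4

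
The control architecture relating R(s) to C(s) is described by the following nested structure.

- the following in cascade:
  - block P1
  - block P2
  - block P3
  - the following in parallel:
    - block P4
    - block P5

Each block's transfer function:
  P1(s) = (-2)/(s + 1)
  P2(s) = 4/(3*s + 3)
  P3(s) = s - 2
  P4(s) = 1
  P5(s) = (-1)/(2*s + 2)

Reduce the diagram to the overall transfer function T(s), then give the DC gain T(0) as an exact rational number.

[1] sum the parallel branches P4, P5 gives (2*s + 1)/(2*s + 2)
[2] combine P1, P2, P3, (P4+P5) in series gives (-8*s^2 + 12*s + 8)/(3*s^3 + 9*s^2 + 9*s + 3)
DC gain: substitute s = 0 into T(s) from step 2: T(0) = 8/3.

Final answer: 8/3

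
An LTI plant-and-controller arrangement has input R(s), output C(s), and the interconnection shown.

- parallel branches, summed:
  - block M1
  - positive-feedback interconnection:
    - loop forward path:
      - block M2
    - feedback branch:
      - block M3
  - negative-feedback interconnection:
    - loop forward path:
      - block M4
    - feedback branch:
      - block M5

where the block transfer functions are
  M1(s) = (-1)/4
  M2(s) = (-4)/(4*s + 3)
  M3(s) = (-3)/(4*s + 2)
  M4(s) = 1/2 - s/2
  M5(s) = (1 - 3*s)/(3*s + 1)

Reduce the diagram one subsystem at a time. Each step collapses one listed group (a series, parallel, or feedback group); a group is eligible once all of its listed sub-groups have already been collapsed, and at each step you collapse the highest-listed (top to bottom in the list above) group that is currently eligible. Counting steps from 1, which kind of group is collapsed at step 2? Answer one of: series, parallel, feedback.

Step 1 - apply the feedback formula to M2, M3
Step 2 - close the feedback loop around M4, M5
Step 3 - combine M1, [M2/(1-M2*M3)], [M4/(1+M4*M5)] in parallel
The group at step 2 is a feedback group.

Therefore the answer is feedback.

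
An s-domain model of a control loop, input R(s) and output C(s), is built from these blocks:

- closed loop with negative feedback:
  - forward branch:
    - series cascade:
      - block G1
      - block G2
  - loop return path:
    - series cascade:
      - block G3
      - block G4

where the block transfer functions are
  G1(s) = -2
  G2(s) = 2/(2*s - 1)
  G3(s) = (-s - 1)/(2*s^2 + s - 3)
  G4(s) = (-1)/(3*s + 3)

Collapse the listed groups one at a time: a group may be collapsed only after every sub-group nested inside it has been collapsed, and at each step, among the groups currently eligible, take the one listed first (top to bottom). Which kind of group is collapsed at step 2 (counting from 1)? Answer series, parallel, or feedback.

Step 1. series reduction of G1, G2
Step 2. series reduction of G3, G4
Step 3. collapse the loop ((G1*G2) forward, (G3*G4) return)
Step 2 collapses a series group.

Answer: series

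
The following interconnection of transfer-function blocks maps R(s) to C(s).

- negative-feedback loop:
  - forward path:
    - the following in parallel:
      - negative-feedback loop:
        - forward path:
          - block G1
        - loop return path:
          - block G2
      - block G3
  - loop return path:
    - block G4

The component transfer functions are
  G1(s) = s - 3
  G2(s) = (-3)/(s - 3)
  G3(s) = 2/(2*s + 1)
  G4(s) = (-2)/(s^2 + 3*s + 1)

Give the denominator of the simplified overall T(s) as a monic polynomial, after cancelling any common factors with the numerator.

Reducing step by step:

[1] apply the feedback formula to G1, G2 -> 3/2 - s/2
[2] combine [G1/(1+G1*G2)], G3 in parallel -> (-2*s^2 + 5*s + 7)/(4*s + 2)
[3] feedback reduction of ([G1/(1+G1*G2)]+G3), G4 -> (-2*s^4 - s^3 + 20*s^2 + 26*s + 7)/(4*s^3 + 18*s^2 - 12)
No further cancellation is possible in the step-3 result, so that is T(s). Its denominator becomes monic after dividing by the leading coefficient 4.

Answer: s^3 + 9*s^2/2 - 3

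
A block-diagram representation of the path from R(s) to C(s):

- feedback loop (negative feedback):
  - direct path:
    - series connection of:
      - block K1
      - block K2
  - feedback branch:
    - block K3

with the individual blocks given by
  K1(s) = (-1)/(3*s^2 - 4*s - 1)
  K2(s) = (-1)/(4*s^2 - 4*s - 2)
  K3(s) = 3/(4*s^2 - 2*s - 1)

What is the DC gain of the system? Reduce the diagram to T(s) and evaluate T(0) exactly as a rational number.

Step 1: reduce the series chain K1, K2: 1/(12*s^4 - 28*s^3 + 6*s^2 + 12*s + 2)
Step 2: feedback reduction of (K1*K2), K3: (4*s^2 - 2*s - 1)/(48*s^6 - 136*s^5 + 68*s^4 + 64*s^3 - 22*s^2 - 16*s + 1)
DC gain: substitute s = 0 into T(s) from step 2: T(0) = -1/1 = -1.

Hence the answer: -1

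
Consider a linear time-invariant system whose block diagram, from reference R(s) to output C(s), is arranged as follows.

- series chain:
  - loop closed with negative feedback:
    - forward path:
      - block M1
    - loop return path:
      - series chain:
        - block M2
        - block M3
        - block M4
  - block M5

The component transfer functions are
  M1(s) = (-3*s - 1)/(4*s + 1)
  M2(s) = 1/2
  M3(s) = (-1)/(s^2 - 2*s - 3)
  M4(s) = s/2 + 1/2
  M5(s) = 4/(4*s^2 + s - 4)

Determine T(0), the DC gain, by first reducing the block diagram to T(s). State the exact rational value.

Step 1: multiply M2, M3, M4 (series) -> (-1)/(4*s - 12)
Step 2: feedback reduction of M1, (M2*M3*M4) -> (-12*s^2 + 32*s + 12)/(16*s^2 - 41*s - 11)
Step 3: cascade [M1/(1+M1*(M2*M3*M4))], M5 -> (-48*s^2 + 128*s + 48)/(64*s^4 - 148*s^3 - 149*s^2 + 153*s + 44)
Evaluating the step-3 result (the overall T(s)) at s = 0 gives T(0) = 48/44 = 12/11.

Final answer: 12/11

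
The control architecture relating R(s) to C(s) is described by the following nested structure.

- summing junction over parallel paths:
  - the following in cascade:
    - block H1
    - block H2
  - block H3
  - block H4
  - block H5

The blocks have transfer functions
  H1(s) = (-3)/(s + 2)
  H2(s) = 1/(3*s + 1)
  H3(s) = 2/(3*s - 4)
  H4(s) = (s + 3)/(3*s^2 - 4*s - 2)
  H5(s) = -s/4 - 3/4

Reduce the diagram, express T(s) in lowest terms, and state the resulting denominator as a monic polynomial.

The answer is s^5 - s^4/3 - 40*s^3/9 + 46*s^2/27 + 76*s/27 + 16/27.

Reasoning:
1. combine H1, H2 in series: (-3)/(3*s^2 + 7*s + 2)
2. combine (H1*H2), H3, H4, H5 in parallel: (-27*s^6 - 72*s^5 + 255*s^4 + 422*s^3 - 130*s^2 - 836*s - 272)/(108*s^5 - 36*s^4 - 480*s^3 + 184*s^2 + 304*s + 64)
No further cancellation is possible in the step-2 result, so that is T(s). Its denominator becomes monic after dividing by the leading coefficient 108.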